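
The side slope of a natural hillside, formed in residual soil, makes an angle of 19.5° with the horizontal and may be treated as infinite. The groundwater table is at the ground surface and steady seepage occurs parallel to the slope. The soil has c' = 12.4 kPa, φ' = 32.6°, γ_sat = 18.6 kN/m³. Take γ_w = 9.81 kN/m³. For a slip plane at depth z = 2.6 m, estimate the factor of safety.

With seepage parallel to the slope and the water table at the surface, the effective normal stress on the slip plane uses the buoyant unit weight γ' = γ_sat − γ_w while the driving shear stress uses γ_sat:
FS = [c' + γ' z cos²β tanφ'] / [γ_sat z sinβ cosβ]
γ' = 18.6 − 9.81 = 8.79 kN/m³
Numerator = 12.4 + 8.79·2.6·cos²19.5°·tan32.6° = 12.4 + 8.79·2.6·0.8886·0.6395 = 25.387 kPa
Denominator = 18.6·2.6·sin19.5°·cos19.5° = 18.6·2.6·0.3338·0.9426 = 15.217 kPa
FS = 25.387 / 15.217 = 1.668

FS = 1.67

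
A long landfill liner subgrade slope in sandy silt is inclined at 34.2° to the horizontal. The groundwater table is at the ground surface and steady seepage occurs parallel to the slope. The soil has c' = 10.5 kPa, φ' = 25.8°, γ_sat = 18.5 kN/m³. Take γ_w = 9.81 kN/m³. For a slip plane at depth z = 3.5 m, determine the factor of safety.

With seepage parallel to the slope and the water table at the surface, the effective normal stress on the slip plane uses the buoyant unit weight γ' = γ_sat − γ_w while the driving shear stress uses γ_sat:
FS = [c' + γ' z cos²β tanφ'] / [γ_sat z sinβ cosβ]
γ' = 18.5 − 9.81 = 8.69 kN/m³
Numerator = 10.5 + 8.69·3.5·cos²34.2°·tan25.8° = 10.5 + 8.69·3.5·0.6841·0.4834 = 20.558 kPa
Denominator = 18.5·3.5·sin34.2°·cos34.2° = 18.5·3.5·0.5621·0.8271 = 30.102 kPa
FS = 20.558 / 30.102 = 0.683

FS = 0.68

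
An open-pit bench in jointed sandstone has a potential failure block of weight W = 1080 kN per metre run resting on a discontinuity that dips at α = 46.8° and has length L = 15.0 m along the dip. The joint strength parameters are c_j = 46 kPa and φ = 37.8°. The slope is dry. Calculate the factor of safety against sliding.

Resolving the block weight along and normal to the plane and applying the Mohr–Coulomb strength on the joint:
N' = W cosα = 1080·cos46.8° = 739.3 kN/m
Driving force T = W sinα = 1080·sin46.8° = 787.3 kN/m
Resisting force R = c_j·L + N'·tanφ = 46·15.0 + 739.3·tan37.8° = 690.0 + 573.5 = 1263.5 kN/m
FS = R / T = 1263.5 / 787.3 = 1.605

FS = 1.60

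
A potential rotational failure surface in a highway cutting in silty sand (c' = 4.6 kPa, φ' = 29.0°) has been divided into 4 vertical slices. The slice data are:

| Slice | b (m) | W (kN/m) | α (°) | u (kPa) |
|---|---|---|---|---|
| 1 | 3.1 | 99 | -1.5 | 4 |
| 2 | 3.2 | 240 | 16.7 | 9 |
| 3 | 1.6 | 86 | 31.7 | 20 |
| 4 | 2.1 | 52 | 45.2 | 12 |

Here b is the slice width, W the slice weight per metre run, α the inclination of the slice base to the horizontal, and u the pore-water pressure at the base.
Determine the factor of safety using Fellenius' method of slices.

Ordinary method of slices: FS = Σ[c'·Δl_i + (W_i cosα_i − u_i·Δl_i)·tanφ'] / Σ W_i sinα_i, with Δl_i = b_i / cosα_i.
Slice 1: Δl = 3.1/cos(-1.5°) = 3.101 m; N'_1 = 99·cos(-1.5°) − 4·3.101 = 86.6; c'Δl = 14.26; W sinα = -2.6
Slice 2: Δl = 3.2/cos16.7° = 3.341 m; N'_2 = 240·cos16.7° − 9·3.341 = 199.8; c'Δl = 15.37; W sinα = 69.0
Slice 3: Δl = 1.6/cos31.7° = 1.881 m; N'_3 = 86·cos31.7° − 20·1.881 = 35.6; c'Δl = 8.65; W sinα = 45.2
Slice 4: Δl = 2.1/cos45.2° = 2.980 m; N'_4 = 52·cos45.2° − 12·2.980 = 0.9; c'Δl = 13.71; W sinα = 36.9
Σc'Δl = 52.0 kN/m; ΣN' = 322.8 kN/m; ΣW sinα = 148.5 kN/m
Resisting = 52.0 + 322.8·tan29.0° = 52.0 + 178.9 = 230.9 kN/m
FS = 230.9 / 148.5 = 1.555

FS = 1.56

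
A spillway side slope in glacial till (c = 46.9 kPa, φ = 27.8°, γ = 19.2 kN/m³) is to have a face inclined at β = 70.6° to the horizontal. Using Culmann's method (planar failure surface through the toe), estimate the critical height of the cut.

H_c = 30.62 m

Culmann's analysis gives the critical failure plane at α_cr = (β + φ)/2 = (70.6 + 27.8)/2 = 49.2°, and the critical height
H_c = (4c/γ) · sinβ cosφ / [1 − cos(β − φ)]
    = (4·46.9/19.2) · sin70.6°·cos27.8° / [1 − cos(42.8°)]
    = 9.771 · 0.9432·0.8846 / [1 − 0.7337]
    = 9.771 · 0.8344 / 0.2663
    = 30.62 m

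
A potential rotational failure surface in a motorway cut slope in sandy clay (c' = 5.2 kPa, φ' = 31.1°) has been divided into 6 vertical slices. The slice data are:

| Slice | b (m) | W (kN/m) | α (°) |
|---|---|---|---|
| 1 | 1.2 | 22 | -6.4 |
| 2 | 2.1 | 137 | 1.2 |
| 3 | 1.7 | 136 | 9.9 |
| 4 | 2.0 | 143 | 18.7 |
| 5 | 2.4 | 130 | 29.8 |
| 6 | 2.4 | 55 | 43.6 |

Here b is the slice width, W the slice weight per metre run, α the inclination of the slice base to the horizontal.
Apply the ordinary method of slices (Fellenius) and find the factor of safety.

Ordinary method of slices: FS = Σ[c'·Δl_i + (W_i cosα_i)·tanφ'] / Σ W_i sinα_i, with Δl_i = b_i / cosα_i.
Slice 1: Δl = 1.2/cos(-6.4°) = 1.208 m; N'_1 = 22·cos(-6.4°) = 21.9; c'Δl = 6.28; W sinα = -2.5
Slice 2: Δl = 2.1/cos1.2° = 2.100 m; N'_2 = 137·cos1.2° = 137.0; c'Δl = 10.92; W sinα = 2.9
Slice 3: Δl = 1.7/cos9.9° = 1.726 m; N'_3 = 136·cos9.9° = 134.0; c'Δl = 8.97; W sinα = 23.4
Slice 4: Δl = 2.0/cos18.7° = 2.111 m; N'_4 = 143·cos18.7° = 135.5; c'Δl = 10.98; W sinα = 45.8
Slice 5: Δl = 2.4/cos29.8° = 2.766 m; N'_5 = 130·cos29.8° = 112.8; c'Δl = 14.38; W sinα = 64.6
Slice 6: Δl = 2.4/cos43.6° = 3.314 m; N'_6 = 55·cos43.6° = 39.8; c'Δl = 17.23; W sinα = 37.9
Σc'Δl = 68.8 kN/m; ΣN' = 580.9 kN/m; ΣW sinα = 172.2 kN/m
Resisting = 68.8 + 580.9·tan31.1° = 68.8 + 350.4 = 419.2 kN/m
FS = 419.2 / 172.2 = 2.435

FS = 2.43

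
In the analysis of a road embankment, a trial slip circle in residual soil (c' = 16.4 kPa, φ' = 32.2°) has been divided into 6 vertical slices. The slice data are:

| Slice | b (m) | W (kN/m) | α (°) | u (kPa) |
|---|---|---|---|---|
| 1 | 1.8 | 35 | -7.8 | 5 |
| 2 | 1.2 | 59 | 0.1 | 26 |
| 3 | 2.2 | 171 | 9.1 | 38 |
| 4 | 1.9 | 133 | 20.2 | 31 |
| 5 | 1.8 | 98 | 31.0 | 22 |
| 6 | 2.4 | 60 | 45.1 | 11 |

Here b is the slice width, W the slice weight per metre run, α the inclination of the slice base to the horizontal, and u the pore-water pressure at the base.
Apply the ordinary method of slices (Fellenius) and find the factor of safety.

Ordinary method of slices: FS = Σ[c'·Δl_i + (W_i cosα_i − u_i·Δl_i)·tanφ'] / Σ W_i sinα_i, with Δl_i = b_i / cosα_i.
Slice 1: Δl = 1.8/cos(-7.8°) = 1.817 m; N'_1 = 35·cos(-7.8°) − 5·1.817 = 25.6; c'Δl = 29.80; W sinα = -4.8
Slice 2: Δl = 1.2/cos0.1° = 1.200 m; N'_2 = 59·cos0.1° − 26·1.200 = 27.8; c'Δl = 19.68; W sinα = 0.1
Slice 3: Δl = 2.2/cos9.1° = 2.228 m; N'_3 = 171·cos9.1° − 38·2.228 = 84.2; c'Δl = 36.54; W sinα = 27.0
Slice 4: Δl = 1.9/cos20.2° = 2.025 m; N'_4 = 133·cos20.2° − 31·2.025 = 62.1; c'Δl = 33.20; W sinα = 45.9
Slice 5: Δl = 1.8/cos31.0° = 2.100 m; N'_5 = 98·cos31.0° − 22·2.100 = 37.8; c'Δl = 34.44; W sinα = 50.5
Slice 6: Δl = 2.4/cos45.1° = 3.400 m; N'_6 = 60·cos45.1° − 11·3.400 = 5.0; c'Δl = 55.76; W sinα = 42.5
Σc'Δl = 209.4 kN/m; ΣN' = 242.4 kN/m; ΣW sinα = 161.3 kN/m
Resisting = 209.4 + 242.4·tan32.2° = 209.4 + 152.6 = 362.1 kN/m
FS = 362.1 / 161.3 = 2.245

FS = 2.24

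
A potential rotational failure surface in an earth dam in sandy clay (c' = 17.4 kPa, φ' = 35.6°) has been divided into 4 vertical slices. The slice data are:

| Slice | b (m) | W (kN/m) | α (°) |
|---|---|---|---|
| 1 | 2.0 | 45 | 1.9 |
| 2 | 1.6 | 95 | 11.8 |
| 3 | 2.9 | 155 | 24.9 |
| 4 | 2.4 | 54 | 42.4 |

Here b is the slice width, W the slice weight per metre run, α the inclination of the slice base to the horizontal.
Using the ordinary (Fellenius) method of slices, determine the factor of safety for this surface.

FS = 3.29

Ordinary method of slices: FS = Σ[c'·Δl_i + (W_i cosα_i)·tanφ'] / Σ W_i sinα_i, with Δl_i = b_i / cosα_i.
Slice 1: Δl = 2.0/cos1.9° = 2.001 m; N'_1 = 45·cos1.9° = 45.0; c'Δl = 34.82; W sinα = 1.5
Slice 2: Δl = 1.6/cos11.8° = 1.635 m; N'_2 = 95·cos11.8° = 93.0; c'Δl = 28.44; W sinα = 19.4
Slice 3: Δl = 2.9/cos24.9° = 3.197 m; N'_3 = 155·cos24.9° = 140.6; c'Δl = 55.63; W sinα = 65.3
Slice 4: Δl = 2.4/cos42.4° = 3.250 m; N'_4 = 54·cos42.4° = 39.9; c'Δl = 56.55; W sinα = 36.4
Σc'Δl = 175.4 kN/m; ΣN' = 318.4 kN/m; ΣW sinα = 122.6 kN/m
Resisting = 175.4 + 318.4·tan35.6° = 175.4 + 228.0 = 403.4 kN/m
FS = 403.4 / 122.6 = 3.291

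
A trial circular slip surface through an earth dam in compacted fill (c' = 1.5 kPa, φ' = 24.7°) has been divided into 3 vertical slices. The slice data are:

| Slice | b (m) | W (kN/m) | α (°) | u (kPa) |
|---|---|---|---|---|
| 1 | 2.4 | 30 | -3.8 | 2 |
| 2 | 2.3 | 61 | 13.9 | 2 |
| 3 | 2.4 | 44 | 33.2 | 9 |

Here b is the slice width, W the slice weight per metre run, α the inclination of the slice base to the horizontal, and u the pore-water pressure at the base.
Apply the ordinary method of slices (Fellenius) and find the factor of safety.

FS = 1.45

Ordinary method of slices: FS = Σ[c'·Δl_i + (W_i cosα_i − u_i·Δl_i)·tanφ'] / Σ W_i sinα_i, with Δl_i = b_i / cosα_i.
Slice 1: Δl = 2.4/cos(-3.8°) = 2.405 m; N'_1 = 30·cos(-3.8°) − 2·2.405 = 25.1; c'Δl = 3.61; W sinα = -2.0
Slice 2: Δl = 2.3/cos13.9° = 2.369 m; N'_2 = 61·cos13.9° − 2·2.369 = 54.5; c'Δl = 3.55; W sinα = 14.7
Slice 3: Δl = 2.4/cos33.2° = 2.868 m; N'_3 = 44·cos33.2° − 9·2.868 = 11.0; c'Δl = 4.30; W sinα = 24.1
Σc'Δl = 11.5 kN/m; ΣN' = 90.6 kN/m; ΣW sinα = 36.8 kN/m
Resisting = 11.5 + 90.6·tan24.7° = 11.5 + 41.7 = 53.1 kN/m
FS = 53.1 / 36.8 = 1.446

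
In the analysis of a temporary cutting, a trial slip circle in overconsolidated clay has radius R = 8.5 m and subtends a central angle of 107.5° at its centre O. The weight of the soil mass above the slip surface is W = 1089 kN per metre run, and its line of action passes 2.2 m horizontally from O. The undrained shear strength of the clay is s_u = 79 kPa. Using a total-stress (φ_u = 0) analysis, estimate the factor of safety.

FS = 4.47

Taking moments about the centre O, the resisting moment is provided by the undrained shear strength acting along the arc:
Arc length L_a = R·θ = 8.5·(107.5°·π/180) = 8.5·1.8762 = 15.95 m
M_R = s_u·L_a·R = 79·15.95·8.5 = 10709.0 kN·m/m
M_D = W·d = 1089·2.2 = 2395.8 kN·m/m
FS = M_R / M_D = 10709.0 / 2395.8 = 4.470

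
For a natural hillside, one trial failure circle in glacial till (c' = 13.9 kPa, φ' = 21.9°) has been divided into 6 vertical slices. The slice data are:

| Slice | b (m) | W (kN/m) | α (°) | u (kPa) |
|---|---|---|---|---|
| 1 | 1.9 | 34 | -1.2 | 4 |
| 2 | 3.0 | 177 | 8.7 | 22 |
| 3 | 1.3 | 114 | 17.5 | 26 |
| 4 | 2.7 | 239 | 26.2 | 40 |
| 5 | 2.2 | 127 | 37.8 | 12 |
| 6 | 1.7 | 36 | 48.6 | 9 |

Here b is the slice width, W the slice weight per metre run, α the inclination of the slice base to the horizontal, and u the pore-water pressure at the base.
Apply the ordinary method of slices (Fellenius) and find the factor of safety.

Ordinary method of slices: FS = Σ[c'·Δl_i + (W_i cosα_i − u_i·Δl_i)·tanφ'] / Σ W_i sinα_i, with Δl_i = b_i / cosα_i.
Slice 1: Δl = 1.9/cos(-1.2°) = 1.900 m; N'_1 = 34·cos(-1.2°) − 4·1.900 = 26.4; c'Δl = 26.42; W sinα = -0.7
Slice 2: Δl = 3.0/cos8.7° = 3.035 m; N'_2 = 177·cos8.7° − 22·3.035 = 108.2; c'Δl = 42.19; W sinα = 26.8
Slice 3: Δl = 1.3/cos17.5° = 1.363 m; N'_3 = 114·cos17.5° − 26·1.363 = 73.3; c'Δl = 18.95; W sinα = 34.3
Slice 4: Δl = 2.7/cos26.2° = 3.009 m; N'_4 = 239·cos26.2° − 40·3.009 = 94.1; c'Δl = 41.83; W sinα = 105.5
Slice 5: Δl = 2.2/cos37.8° = 2.784 m; N'_5 = 127·cos37.8° − 12·2.784 = 66.9; c'Δl = 38.70; W sinα = 77.8
Slice 6: Δl = 1.7/cos48.6° = 2.571 m; N'_6 = 36·cos48.6° − 9·2.571 = 0.7; c'Δl = 35.73; W sinα = 27.0
Σc'Δl = 203.8 kN/m; ΣN' = 369.6 kN/m; ΣW sinα = 270.7 kN/m
Resisting = 203.8 + 369.6·tan21.9° = 203.8 + 148.6 = 352.4 kN/m
FS = 352.4 / 270.7 = 1.302

FS = 1.30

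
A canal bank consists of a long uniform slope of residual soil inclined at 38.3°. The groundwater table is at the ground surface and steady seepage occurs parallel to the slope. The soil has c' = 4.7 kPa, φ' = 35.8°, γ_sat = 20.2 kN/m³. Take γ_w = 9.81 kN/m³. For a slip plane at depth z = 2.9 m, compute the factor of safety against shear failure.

FS = 0.63

With seepage parallel to the slope and the water table at the surface, the effective normal stress on the slip plane uses the buoyant unit weight γ' = γ_sat − γ_w while the driving shear stress uses γ_sat:
FS = [c' + γ' z cos²β tanφ'] / [γ_sat z sinβ cosβ]
γ' = 20.2 − 9.81 = 10.39 kN/m³
Numerator = 4.7 + 10.39·2.9·cos²38.3°·tan35.8° = 4.7 + 10.39·2.9·0.6159·0.7212 = 18.084 kPa
Denominator = 20.2·2.9·sin38.3°·cos38.3° = 20.2·2.9·0.6198·0.7848 = 28.493 kPa
FS = 18.084 / 28.493 = 0.635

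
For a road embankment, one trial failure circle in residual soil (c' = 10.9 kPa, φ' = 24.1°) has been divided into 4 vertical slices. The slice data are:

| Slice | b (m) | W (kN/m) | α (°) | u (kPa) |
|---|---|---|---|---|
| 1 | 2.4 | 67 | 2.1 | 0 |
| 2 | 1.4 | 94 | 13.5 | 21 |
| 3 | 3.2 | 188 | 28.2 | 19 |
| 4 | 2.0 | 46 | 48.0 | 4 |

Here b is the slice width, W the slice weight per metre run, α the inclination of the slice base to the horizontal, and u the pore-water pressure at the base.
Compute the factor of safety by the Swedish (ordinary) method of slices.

Ordinary method of slices: FS = Σ[c'·Δl_i + (W_i cosα_i − u_i·Δl_i)·tanφ'] / Σ W_i sinα_i, with Δl_i = b_i / cosα_i.
Slice 1: Δl = 2.4/cos2.1° = 2.402 m; N'_1 = 67·cos2.1° − 0·2.402 = 67.0; c'Δl = 26.18; W sinα = 2.5
Slice 2: Δl = 1.4/cos13.5° = 1.440 m; N'_2 = 94·cos13.5° − 21·1.440 = 61.2; c'Δl = 15.69; W sinα = 21.9
Slice 3: Δl = 3.2/cos28.2° = 3.631 m; N'_3 = 188·cos28.2° − 19·3.631 = 96.7; c'Δl = 39.58; W sinα = 88.8
Slice 4: Δl = 2.0/cos48.0° = 2.989 m; N'_4 = 46·cos48.0° − 4·2.989 = 18.8; c'Δl = 32.58; W sinα = 34.2
Σc'Δl = 114.0 kN/m; ΣN' = 243.6 kN/m; ΣW sinα = 147.4 kN/m
Resisting = 114.0 + 243.6·tan24.1° = 114.0 + 109.0 = 223.0 kN/m
FS = 223.0 / 147.4 = 1.513

FS = 1.51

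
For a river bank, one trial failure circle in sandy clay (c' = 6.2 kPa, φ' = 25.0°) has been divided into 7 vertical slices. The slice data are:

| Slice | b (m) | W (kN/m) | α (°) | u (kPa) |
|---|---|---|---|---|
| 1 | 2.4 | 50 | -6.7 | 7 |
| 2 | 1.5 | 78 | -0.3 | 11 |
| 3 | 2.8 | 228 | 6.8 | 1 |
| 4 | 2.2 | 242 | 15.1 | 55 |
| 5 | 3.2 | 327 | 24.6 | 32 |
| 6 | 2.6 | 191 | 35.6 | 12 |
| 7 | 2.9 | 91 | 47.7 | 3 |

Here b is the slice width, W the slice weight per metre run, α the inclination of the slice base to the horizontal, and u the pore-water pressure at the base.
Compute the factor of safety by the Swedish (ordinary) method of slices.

FS = 1.22

Ordinary method of slices: FS = Σ[c'·Δl_i + (W_i cosα_i − u_i·Δl_i)·tanφ'] / Σ W_i sinα_i, with Δl_i = b_i / cosα_i.
Slice 1: Δl = 2.4/cos(-6.7°) = 2.417 m; N'_1 = 50·cos(-6.7°) − 7·2.417 = 32.7; c'Δl = 14.98; W sinα = -5.8
Slice 2: Δl = 1.5/cos(-0.3°) = 1.500 m; N'_2 = 78·cos(-0.3°) − 11·1.500 = 61.5; c'Δl = 9.30; W sinα = -0.4
Slice 3: Δl = 2.8/cos6.8° = 2.820 m; N'_3 = 228·cos6.8° − 1·2.820 = 223.6; c'Δl = 17.48; W sinα = 27.0
Slice 4: Δl = 2.2/cos15.1° = 2.279 m; N'_4 = 242·cos15.1° − 55·2.279 = 108.3; c'Δl = 14.13; W sinα = 63.0
Slice 5: Δl = 3.2/cos24.6° = 3.519 m; N'_5 = 327·cos24.6° − 32·3.519 = 184.7; c'Δl = 21.82; W sinα = 136.1
Slice 6: Δl = 2.6/cos35.6° = 3.198 m; N'_6 = 191·cos35.6° − 12·3.198 = 116.9; c'Δl = 19.83; W sinα = 111.2
Slice 7: Δl = 2.9/cos47.7° = 4.309 m; N'_7 = 91·cos47.7° − 3·4.309 = 48.3; c'Δl = 26.72; W sinα = 67.3
Σc'Δl = 124.3 kN/m; ΣN' = 776.1 kN/m; ΣW sinα = 398.4 kN/m
Resisting = 124.3 + 776.1·tan25.0° = 124.3 + 361.9 = 486.1 kN/m
FS = 486.1 / 398.4 = 1.220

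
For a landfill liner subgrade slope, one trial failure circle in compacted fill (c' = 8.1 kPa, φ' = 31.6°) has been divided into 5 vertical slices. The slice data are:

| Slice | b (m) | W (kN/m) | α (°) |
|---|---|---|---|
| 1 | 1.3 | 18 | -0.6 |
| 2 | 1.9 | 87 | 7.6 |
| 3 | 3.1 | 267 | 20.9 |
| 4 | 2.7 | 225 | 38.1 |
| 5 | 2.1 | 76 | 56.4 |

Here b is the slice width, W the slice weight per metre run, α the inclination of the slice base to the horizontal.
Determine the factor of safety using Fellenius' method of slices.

FS = 1.50

Ordinary method of slices: FS = Σ[c'·Δl_i + (W_i cosα_i)·tanφ'] / Σ W_i sinα_i, with Δl_i = b_i / cosα_i.
Slice 1: Δl = 1.3/cos(-0.6°) = 1.300 m; N'_1 = 18·cos(-0.6°) = 18.0; c'Δl = 10.53; W sinα = -0.2
Slice 2: Δl = 1.9/cos7.6° = 1.917 m; N'_2 = 87·cos7.6° = 86.2; c'Δl = 15.53; W sinα = 11.5
Slice 3: Δl = 3.1/cos20.9° = 3.318 m; N'_3 = 267·cos20.9° = 249.4; c'Δl = 26.88; W sinα = 95.2
Slice 4: Δl = 2.7/cos38.1° = 3.431 m; N'_4 = 225·cos38.1° = 177.1; c'Δl = 27.79; W sinα = 138.8
Slice 5: Δl = 2.1/cos56.4° = 3.795 m; N'_5 = 76·cos56.4° = 42.1; c'Δl = 30.74; W sinα = 63.3
Σc'Δl = 111.5 kN/m; ΣN' = 572.8 kN/m; ΣW sinα = 308.7 kN/m
Resisting = 111.5 + 572.8·tan31.6° = 111.5 + 352.4 = 463.8 kN/m
FS = 463.8 / 308.7 = 1.503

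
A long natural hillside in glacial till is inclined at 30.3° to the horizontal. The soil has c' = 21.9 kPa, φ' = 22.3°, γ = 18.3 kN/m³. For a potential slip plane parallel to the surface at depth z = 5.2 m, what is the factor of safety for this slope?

FS = 1.23

For an infinite slope with a slip plane parallel to the surface (no pore pressure): FS = [c' + γz cos²β tanφ'] / [γz sinβ cosβ].
γz = 18.3·5.2 = 95.16 kN/m²
Numerator = 21.9 + 95.16·cos²30.3°·tan22.3° = 21.9 + 95.16·0.7455·0.4101 = 50.993 kPa
Denominator = 95.16·sin30.3°·cos30.3° = 95.16·0.5045·0.8634 = 41.452 kPa
FS = 50.993 / 41.452 = 1.230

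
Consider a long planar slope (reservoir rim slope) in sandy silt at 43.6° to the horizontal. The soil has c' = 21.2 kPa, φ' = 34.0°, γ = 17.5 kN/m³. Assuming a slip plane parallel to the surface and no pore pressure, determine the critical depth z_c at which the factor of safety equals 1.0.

z_c = 8.32 m

Setting FS = 1.00 in FS = [c' + γz cos²β tanφ'] / [γz sinβ cosβ] and solving for z:
z = c' / [γ cosβ (FS·sinβ − cosβ·tanφ')]
  = 21.2 / [17.5·cos43.6°·(1.00·sin43.6° − cos43.6°·tan34.0°)]
  = 21.2 / [17.5·0.7242·(1.00·0.6896 − 0.7242·0.6745)]
  = 21.2 / 2.5493 = 8.316 m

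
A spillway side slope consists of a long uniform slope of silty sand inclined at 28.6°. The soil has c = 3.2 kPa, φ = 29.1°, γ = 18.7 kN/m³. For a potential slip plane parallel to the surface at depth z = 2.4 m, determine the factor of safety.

FS = 1.19

For an infinite slope with a slip plane parallel to the surface (no pore pressure): FS = [c + γz cos²β tanφ] / [γz sinβ cosβ].
γz = 18.7·2.4 = 44.88 kN/m²
Numerator = 3.2 + 44.88·cos²28.6°·tan29.1° = 3.2 + 44.88·0.7709·0.5566 = 22.456 kPa
Denominator = 44.88·sin28.6°·cos28.6° = 44.88·0.4787·0.8780 = 18.862 kPa
FS = 22.456 / 18.862 = 1.191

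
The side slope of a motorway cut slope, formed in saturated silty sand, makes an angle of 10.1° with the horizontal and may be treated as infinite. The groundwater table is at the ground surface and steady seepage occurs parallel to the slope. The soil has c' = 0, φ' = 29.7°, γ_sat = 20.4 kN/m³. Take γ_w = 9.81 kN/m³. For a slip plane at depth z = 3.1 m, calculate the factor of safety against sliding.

With seepage parallel to the slope and the water table at the surface, the effective normal stress on the slip plane uses the buoyant unit weight γ' = γ_sat − γ_w while the driving shear stress uses γ_sat:
FS = [c' + γ' z cos²β tanφ'] / [γ_sat z sinβ cosβ]
(For c' = 0 this reduces to FS = (γ'/γ_sat)·tanφ'/tanβ.)
γ' = 20.4 − 9.81 = 10.59 kN/m³
Numerator = 0.0 + 10.59·3.1·cos²10.1°·tan29.7° = 0.0 + 10.59·3.1·0.9692·0.5704 = 18.149 kPa
Denominator = 20.4·3.1·sin10.1°·cos10.1° = 20.4·3.1·0.1754·0.9845 = 10.918 kPa
FS = 18.149 / 10.918 = 1.662

FS = 1.66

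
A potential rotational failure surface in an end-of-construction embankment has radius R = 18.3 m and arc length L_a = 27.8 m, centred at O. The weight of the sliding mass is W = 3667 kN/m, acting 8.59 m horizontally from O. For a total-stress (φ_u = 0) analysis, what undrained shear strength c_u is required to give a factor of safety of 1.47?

FS = c_u·L_a·R / (W·d), so c_u = FS·W·d / (L_a·R).
c_u = 1.47·3667·8.59 / (27.80·18.3) = 46304.3 / 508.74 = 91.02 kPa

c_u = 91.0 kPa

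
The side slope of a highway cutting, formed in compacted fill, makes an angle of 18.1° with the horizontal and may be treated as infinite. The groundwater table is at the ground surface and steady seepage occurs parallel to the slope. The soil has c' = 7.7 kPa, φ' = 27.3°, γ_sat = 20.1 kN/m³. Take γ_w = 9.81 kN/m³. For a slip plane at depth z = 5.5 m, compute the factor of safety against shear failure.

With seepage parallel to the slope and the water table at the surface, the effective normal stress on the slip plane uses the buoyant unit weight γ' = γ_sat − γ_w while the driving shear stress uses γ_sat:
FS = [c' + γ' z cos²β tanφ'] / [γ_sat z sinβ cosβ]
γ' = 20.1 − 9.81 = 10.29 kN/m³
Numerator = 7.7 + 10.29·5.5·cos²18.1°·tan27.3° = 7.7 + 10.29·5.5·0.9035·0.5161 = 34.091 kPa
Denominator = 20.1·5.5·sin18.1°·cos18.1° = 20.1·5.5·0.3107·0.9505 = 32.646 kPa
FS = 34.091 / 32.646 = 1.044

FS = 1.04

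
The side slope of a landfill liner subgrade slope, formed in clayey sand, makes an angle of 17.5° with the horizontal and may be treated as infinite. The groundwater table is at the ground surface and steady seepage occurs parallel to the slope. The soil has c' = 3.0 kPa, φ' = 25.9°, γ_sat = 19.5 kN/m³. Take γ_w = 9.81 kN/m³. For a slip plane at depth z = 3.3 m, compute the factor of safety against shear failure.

With seepage parallel to the slope and the water table at the surface, the effective normal stress on the slip plane uses the buoyant unit weight γ' = γ_sat − γ_w while the driving shear stress uses γ_sat:
FS = [c' + γ' z cos²β tanφ'] / [γ_sat z sinβ cosβ]
γ' = 19.5 − 9.81 = 9.69 kN/m³
Numerator = 3.0 + 9.69·3.3·cos²17.5°·tan25.9° = 3.0 + 9.69·3.3·0.9096·0.4856 = 17.123 kPa
Denominator = 19.5·3.3·sin17.5°·cos17.5° = 19.5·3.3·0.3007·0.9537 = 18.455 kPa
FS = 17.123 / 18.455 = 0.928

FS = 0.93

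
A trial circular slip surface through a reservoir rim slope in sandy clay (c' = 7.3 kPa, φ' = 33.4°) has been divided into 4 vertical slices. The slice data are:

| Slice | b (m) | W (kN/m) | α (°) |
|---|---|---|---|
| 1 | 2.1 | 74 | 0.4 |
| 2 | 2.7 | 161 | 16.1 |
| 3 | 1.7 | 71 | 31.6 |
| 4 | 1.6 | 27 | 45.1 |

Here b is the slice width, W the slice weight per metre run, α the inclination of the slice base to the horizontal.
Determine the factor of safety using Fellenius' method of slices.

FS = 2.66

Ordinary method of slices: FS = Σ[c'·Δl_i + (W_i cosα_i)·tanφ'] / Σ W_i sinα_i, with Δl_i = b_i / cosα_i.
Slice 1: Δl = 2.1/cos0.4° = 2.100 m; N'_1 = 74·cos0.4° = 74.0; c'Δl = 15.33; W sinα = 0.5
Slice 2: Δl = 2.7/cos16.1° = 2.810 m; N'_2 = 161·cos16.1° = 154.7; c'Δl = 20.51; W sinα = 44.6
Slice 3: Δl = 1.7/cos31.6° = 1.996 m; N'_3 = 71·cos31.6° = 60.5; c'Δl = 14.57; W sinα = 37.2
Slice 4: Δl = 1.6/cos45.1° = 2.267 m; N'_4 = 27·cos45.1° = 19.1; c'Δl = 16.55; W sinα = 19.1
Σc'Δl = 67.0 kN/m; ΣN' = 308.2 kN/m; ΣW sinα = 101.5 kN/m
Resisting = 67.0 + 308.2·tan33.4° = 67.0 + 203.2 = 270.2 kN/m
FS = 270.2 / 101.5 = 2.662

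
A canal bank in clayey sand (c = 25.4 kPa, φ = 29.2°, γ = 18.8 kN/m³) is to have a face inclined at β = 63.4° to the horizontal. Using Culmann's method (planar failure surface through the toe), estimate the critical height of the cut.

Culmann's analysis gives the critical failure plane at α_cr = (β + φ)/2 = (63.4 + 29.2)/2 = 46.3°, and the critical height
H_c = (4c/γ) · sinβ cosφ / [1 − cos(β − φ)]
    = (4·25.4/18.8) · sin63.4°·cos29.2° / [1 − cos(34.2°)]
    = 5.404 · 0.8942·0.8729 / [1 − 0.8271]
    = 5.404 · 0.7805 / 0.1729
    = 24.39 m

H_c = 24.39 m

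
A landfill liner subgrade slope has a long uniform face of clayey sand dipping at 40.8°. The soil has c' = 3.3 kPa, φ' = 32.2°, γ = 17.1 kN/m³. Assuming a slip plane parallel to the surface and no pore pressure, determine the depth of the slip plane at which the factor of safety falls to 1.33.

Setting FS = 1.33 in FS = [c' + γz cos²β tanφ'] / [γz sinβ cosβ] and solving for z:
z = c' / [γ cosβ (FS·sinβ − cosβ·tanφ')]
  = 3.3 / [17.1·cos40.8°·(1.33·sin40.8° − cos40.8°·tan32.2°)]
  = 3.3 / [17.1·0.7570·(1.33·0.6534 − 0.7570·0.6297)]
  = 3.3 / 5.0787 = 0.650 m

z = 0.65 m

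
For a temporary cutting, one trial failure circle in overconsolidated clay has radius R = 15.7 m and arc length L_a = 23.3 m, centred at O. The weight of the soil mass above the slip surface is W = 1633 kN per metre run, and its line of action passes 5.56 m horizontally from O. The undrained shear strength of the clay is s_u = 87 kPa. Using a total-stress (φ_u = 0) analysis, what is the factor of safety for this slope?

Taking moments about the centre O, the resisting moment is provided by the undrained shear strength acting along the arc:
M_R = s_u·L_a·R = 87·23.30·15.7 = 31825.5 kN·m/m
M_D = W·d = 1633·5.56 = 9079.5 kN·m/m
FS = M_R / M_D = 31825.5 / 9079.5 = 3.505

FS = 3.51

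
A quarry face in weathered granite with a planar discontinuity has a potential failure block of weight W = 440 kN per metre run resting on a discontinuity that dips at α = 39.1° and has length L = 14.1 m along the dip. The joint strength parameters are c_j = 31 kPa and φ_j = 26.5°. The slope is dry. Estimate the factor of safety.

FS = 2.19

Resolving the block weight along and normal to the plane and applying the Mohr–Coulomb strength on the joint:
N' = W cosα = 440·cos39.1° = 341.5 kN/m
Driving force T = W sinα = 440·sin39.1° = 277.5 kN/m
Resisting force R = c_j·L + N'·tanφ_j = 31·14.1 + 341.5·tan26.5° = 437.1 + 170.2 = 607.3 kN/m
FS = R / T = 607.3 / 277.5 = 2.189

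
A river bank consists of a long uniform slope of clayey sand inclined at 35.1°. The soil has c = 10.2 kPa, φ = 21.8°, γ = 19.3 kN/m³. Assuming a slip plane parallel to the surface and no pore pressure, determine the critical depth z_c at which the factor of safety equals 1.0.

Setting FS = 1.00 in FS = [c + γz cos²β tanφ] / [γz sinβ cosβ] and solving for z:
z = c / [γ cosβ (FS·sinβ − cosβ·tanφ)]
  = 10.2 / [19.3·cos35.1°·(1.00·sin35.1° − cos35.1°·tan21.8°)]
  = 10.2 / [19.3·0.8181·(1.00·0.5750 − 0.8181·0.4000)]
  = 10.2 / 3.9123 = 2.607 m

z_c = 2.61 m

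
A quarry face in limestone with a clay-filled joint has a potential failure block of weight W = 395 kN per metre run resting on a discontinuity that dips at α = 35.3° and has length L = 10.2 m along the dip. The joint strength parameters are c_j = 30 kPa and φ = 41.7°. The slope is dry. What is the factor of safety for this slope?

Resolving the block weight along and normal to the plane and applying the Mohr–Coulomb strength on the joint:
N' = W cosα = 395·cos35.3° = 322.4 kN/m
Driving force T = W sinα = 395·sin35.3° = 228.3 kN/m
Resisting force R = c_j·L + N'·tanφ = 30·10.2 + 322.4·tan41.7° = 306.0 + 287.2 = 593.2 kN/m
FS = R / T = 593.2 / 228.3 = 2.599

FS = 2.60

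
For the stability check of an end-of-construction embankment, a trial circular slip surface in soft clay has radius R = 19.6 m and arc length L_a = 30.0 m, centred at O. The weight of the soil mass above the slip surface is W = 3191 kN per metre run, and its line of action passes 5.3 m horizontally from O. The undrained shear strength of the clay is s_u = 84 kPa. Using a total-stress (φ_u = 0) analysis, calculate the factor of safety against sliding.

FS = 2.92

Taking moments about the centre O, the resisting moment is provided by the undrained shear strength acting along the arc:
M_R = s_u·L_a·R = 84·30.00·19.6 = 49392.0 kN·m/m
M_D = W·d = 3191·5.3 = 16912.3 kN·m/m
FS = M_R / M_D = 49392.0 / 16912.3 = 2.920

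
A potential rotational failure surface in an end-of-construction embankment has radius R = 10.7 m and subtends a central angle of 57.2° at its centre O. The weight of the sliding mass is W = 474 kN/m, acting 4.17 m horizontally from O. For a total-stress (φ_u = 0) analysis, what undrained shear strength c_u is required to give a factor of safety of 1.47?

c_u = 25.4 kPa

FS = c_u·L_a·R / (W·d), so c_u = FS·W·d / (L_a·R).
Arc length L_a = R·θ = 10.7·(57.2°·π/180) = 10.7·0.9983 = 10.68 m
c_u = 1.47·474·4.17 / (10.68·10.7) = 2905.6 / 114.30 = 25.42 kPa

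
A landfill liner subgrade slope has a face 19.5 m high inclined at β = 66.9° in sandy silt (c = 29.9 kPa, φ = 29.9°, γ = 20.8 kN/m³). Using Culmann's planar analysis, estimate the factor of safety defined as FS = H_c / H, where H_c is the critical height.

FS = 1.17

H_c = (4c/γ) · sinβ cosφ / [1 − cos(β − φ)]
    = (4·29.9/20.8) · sin66.9°·cos29.9° / [1 − cos37.0°]
    = 5.750 · 0.7974 / 0.2014 = 22.77 m
FS = H_c / H = 22.77 / 19.5 = 1.168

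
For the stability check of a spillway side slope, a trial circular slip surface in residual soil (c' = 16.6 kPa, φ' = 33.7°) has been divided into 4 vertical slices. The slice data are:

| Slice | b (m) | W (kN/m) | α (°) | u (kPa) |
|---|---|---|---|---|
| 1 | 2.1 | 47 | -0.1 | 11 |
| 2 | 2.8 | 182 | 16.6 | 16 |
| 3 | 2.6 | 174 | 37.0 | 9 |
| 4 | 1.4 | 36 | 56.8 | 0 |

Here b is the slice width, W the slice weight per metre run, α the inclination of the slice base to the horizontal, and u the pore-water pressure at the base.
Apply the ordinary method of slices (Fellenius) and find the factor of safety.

Ordinary method of slices: FS = Σ[c'·Δl_i + (W_i cosα_i − u_i·Δl_i)·tanφ'] / Σ W_i sinα_i, with Δl_i = b_i / cosα_i.
Slice 1: Δl = 2.1/cos(-0.1°) = 2.100 m; N'_1 = 47·cos(-0.1°) − 11·2.100 = 23.9; c'Δl = 34.86; W sinα = -0.1
Slice 2: Δl = 2.8/cos16.6° = 2.922 m; N'_2 = 182·cos16.6° − 16·2.922 = 127.7; c'Δl = 48.50; W sinα = 52.0
Slice 3: Δl = 2.6/cos37.0° = 3.256 m; N'_3 = 174·cos37.0° − 9·3.256 = 109.7; c'Δl = 54.04; W sinα = 104.7
Slice 4: Δl = 1.4/cos56.8° = 2.557 m; N'_4 = 36·cos56.8° − 0·2.557 = 19.7; c'Δl = 42.44; W sinα = 30.1
Σc'Δl = 179.8 kN/m; ΣN' = 280.9 kN/m; ΣW sinα = 186.8 kN/m
Resisting = 179.8 + 280.9·tan33.7° = 179.8 + 187.4 = 367.2 kN/m
FS = 367.2 / 186.8 = 1.966

FS = 1.97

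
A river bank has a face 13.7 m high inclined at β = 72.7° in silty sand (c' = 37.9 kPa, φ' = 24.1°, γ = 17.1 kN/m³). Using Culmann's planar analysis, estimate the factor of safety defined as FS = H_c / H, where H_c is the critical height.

FS = 1.67

H_c = (4c'/γ) · sinβ cosφ' / [1 − cos(β − φ')]
    = (4·37.9/17.1) · sin72.7°·cos24.1° / [1 − cos48.6°]
    = 8.865 · 0.8715 / 0.3387 = 22.81 m
FS = H_c / H = 22.81 / 13.7 = 1.665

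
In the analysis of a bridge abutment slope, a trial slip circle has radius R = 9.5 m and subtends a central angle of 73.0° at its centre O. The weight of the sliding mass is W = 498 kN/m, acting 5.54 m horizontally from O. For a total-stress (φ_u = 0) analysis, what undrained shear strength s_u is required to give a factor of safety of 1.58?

FS = s_u·L_a·R / (W·d), so s_u = FS·W·d / (L_a·R).
Arc length L_a = R·θ = 9.5·(73.0°·π/180) = 9.5·1.2741 = 12.10 m
s_u = 1.58·498·5.54 / (12.10·9.5) = 4359.1 / 114.99 = 37.91 kPa

s_u = 37.9 kPa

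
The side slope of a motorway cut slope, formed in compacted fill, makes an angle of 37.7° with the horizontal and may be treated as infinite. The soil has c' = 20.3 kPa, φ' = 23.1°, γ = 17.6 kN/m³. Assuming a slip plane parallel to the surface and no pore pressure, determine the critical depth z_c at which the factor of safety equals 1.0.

Setting FS = 1.00 in FS = [c' + γz cos²β tanφ'] / [γz sinβ cosβ] and solving for z:
z = c' / [γ cosβ (FS·sinβ − cosβ·tanφ')]
  = 20.3 / [17.6·cos37.7°·(1.00·sin37.7° − cos37.7°·tan23.1°)]
  = 20.3 / [17.6·0.7912·(1.00·0.6115 − 0.7912·0.4265)]
  = 20.3 / 3.8162 = 5.319 m

z_c = 5.32 m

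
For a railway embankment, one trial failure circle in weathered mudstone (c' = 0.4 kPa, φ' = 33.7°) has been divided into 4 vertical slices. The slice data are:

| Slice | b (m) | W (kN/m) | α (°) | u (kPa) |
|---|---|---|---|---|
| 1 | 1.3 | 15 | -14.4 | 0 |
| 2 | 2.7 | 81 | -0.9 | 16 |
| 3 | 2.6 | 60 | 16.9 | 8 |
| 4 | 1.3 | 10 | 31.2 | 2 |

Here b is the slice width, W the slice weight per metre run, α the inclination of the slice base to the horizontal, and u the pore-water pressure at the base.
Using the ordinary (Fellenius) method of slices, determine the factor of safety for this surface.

Ordinary method of slices: FS = Σ[c'·Δl_i + (W_i cosα_i − u_i·Δl_i)·tanφ'] / Σ W_i sinα_i, with Δl_i = b_i / cosα_i.
Slice 1: Δl = 1.3/cos(-14.4°) = 1.342 m; N'_1 = 15·cos(-14.4°) − 0·1.342 = 14.5; c'Δl = 0.54; W sinα = -3.7
Slice 2: Δl = 2.7/cos(-0.9°) = 2.700 m; N'_2 = 81·cos(-0.9°) − 16·2.700 = 37.8; c'Δl = 1.08; W sinα = -1.3
Slice 3: Δl = 2.6/cos16.9° = 2.717 m; N'_3 = 60·cos16.9° − 8·2.717 = 35.7; c'Δl = 1.09; W sinα = 17.4
Slice 4: Δl = 1.3/cos31.2° = 1.520 m; N'_4 = 10·cos31.2° − 2·1.520 = 5.5; c'Δl = 0.61; W sinα = 5.2
Σc'Δl = 3.3 kN/m; ΣN' = 93.5 kN/m; ΣW sinα = 17.6 kN/m
Resisting = 3.3 + 93.5·tan33.7° = 3.3 + 62.4 = 65.7 kN/m
FS = 65.7 / 17.6 = 3.727

FS = 3.73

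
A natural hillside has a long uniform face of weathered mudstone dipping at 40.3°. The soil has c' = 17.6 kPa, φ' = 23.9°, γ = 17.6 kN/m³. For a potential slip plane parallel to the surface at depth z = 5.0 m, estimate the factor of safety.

FS = 0.93

For an infinite slope with a slip plane parallel to the surface (no pore pressure): FS = [c' + γz cos²β tanφ'] / [γz sinβ cosβ].
γz = 17.6·5.0 = 88.00 kN/m²
Numerator = 17.6 + 88.00·cos²40.3°·tan23.9° = 17.6 + 88.00·0.5817·0.4431 = 40.283 kPa
Denominator = 88.00·sin40.3°·cos40.3° = 88.00·0.6468·0.7627 = 43.409 kPa
FS = 40.283 / 43.409 = 0.928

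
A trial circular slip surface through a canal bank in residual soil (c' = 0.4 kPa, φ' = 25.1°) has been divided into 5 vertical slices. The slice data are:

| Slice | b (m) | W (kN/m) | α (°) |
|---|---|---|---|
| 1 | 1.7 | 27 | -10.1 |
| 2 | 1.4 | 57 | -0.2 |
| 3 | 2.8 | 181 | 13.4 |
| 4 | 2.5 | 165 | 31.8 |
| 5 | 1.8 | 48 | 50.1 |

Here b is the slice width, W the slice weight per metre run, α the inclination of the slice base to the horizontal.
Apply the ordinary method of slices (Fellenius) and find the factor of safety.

Ordinary method of slices: FS = Σ[c'·Δl_i + (W_i cosα_i)·tanφ'] / Σ W_i sinα_i, with Δl_i = b_i / cosα_i.
Slice 1: Δl = 1.7/cos(-10.1°) = 1.727 m; N'_1 = 27·cos(-10.1°) = 26.6; c'Δl = 0.69; W sinα = -4.7
Slice 2: Δl = 1.4/cos(-0.2°) = 1.400 m; N'_2 = 57·cos(-0.2°) = 57.0; c'Δl = 0.56; W sinα = -0.2
Slice 3: Δl = 2.8/cos13.4° = 2.878 m; N'_3 = 181·cos13.4° = 176.1; c'Δl = 1.15; W sinα = 41.9
Slice 4: Δl = 2.5/cos31.8° = 2.942 m; N'_4 = 165·cos31.8° = 140.2; c'Δl = 1.18; W sinα = 86.9
Slice 5: Δl = 1.8/cos50.1° = 2.806 m; N'_5 = 48·cos50.1° = 30.8; c'Δl = 1.12; W sinα = 36.8
Σc'Δl = 4.7 kN/m; ΣN' = 430.7 kN/m; ΣW sinα = 160.8 kN/m
Resisting = 4.7 + 430.7·tan25.1° = 4.7 + 201.7 = 206.4 kN/m
FS = 206.4 / 160.8 = 1.284

FS = 1.28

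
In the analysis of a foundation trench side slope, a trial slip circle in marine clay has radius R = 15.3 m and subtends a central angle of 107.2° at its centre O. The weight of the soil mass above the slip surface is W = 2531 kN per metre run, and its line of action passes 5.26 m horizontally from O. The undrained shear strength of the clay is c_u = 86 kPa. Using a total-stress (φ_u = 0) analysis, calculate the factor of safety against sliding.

Taking moments about the centre O, the resisting moment is provided by the undrained shear strength acting along the arc:
Arc length L_a = R·θ = 15.3·(107.2°·π/180) = 15.3·1.8710 = 28.63 m
M_R = c_u·L_a·R = 86·28.63·15.3 = 37666.3 kN·m/m
M_D = W·d = 2531·5.26 = 13313.1 kN·m/m
FS = M_R / M_D = 37666.3 / 13313.1 = 2.829

FS = 2.83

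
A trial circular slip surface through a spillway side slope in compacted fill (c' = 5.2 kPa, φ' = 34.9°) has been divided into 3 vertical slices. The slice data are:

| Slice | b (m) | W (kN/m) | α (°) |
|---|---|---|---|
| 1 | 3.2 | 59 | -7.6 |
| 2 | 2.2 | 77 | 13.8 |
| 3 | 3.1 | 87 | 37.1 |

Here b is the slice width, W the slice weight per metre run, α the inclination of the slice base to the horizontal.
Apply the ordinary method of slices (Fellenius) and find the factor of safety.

Ordinary method of slices: FS = Σ[c'·Δl_i + (W_i cosα_i)·tanφ'] / Σ W_i sinα_i, with Δl_i = b_i / cosα_i.
Slice 1: Δl = 3.2/cos(-7.6°) = 3.228 m; N'_1 = 59·cos(-7.6°) = 58.5; c'Δl = 16.79; W sinα = -7.8
Slice 2: Δl = 2.2/cos13.8° = 2.265 m; N'_2 = 77·cos13.8° = 74.8; c'Δl = 11.78; W sinα = 18.4
Slice 3: Δl = 3.1/cos37.1° = 3.887 m; N'_3 = 87·cos37.1° = 69.4; c'Δl = 20.21; W sinα = 52.5
Σc'Δl = 48.8 kN/m; ΣN' = 202.6 kN/m; ΣW sinα = 63.0 kN/m
Resisting = 48.8 + 202.6·tan34.9° = 48.8 + 141.4 = 190.1 kN/m
FS = 190.1 / 63.0 = 3.016

FS = 3.02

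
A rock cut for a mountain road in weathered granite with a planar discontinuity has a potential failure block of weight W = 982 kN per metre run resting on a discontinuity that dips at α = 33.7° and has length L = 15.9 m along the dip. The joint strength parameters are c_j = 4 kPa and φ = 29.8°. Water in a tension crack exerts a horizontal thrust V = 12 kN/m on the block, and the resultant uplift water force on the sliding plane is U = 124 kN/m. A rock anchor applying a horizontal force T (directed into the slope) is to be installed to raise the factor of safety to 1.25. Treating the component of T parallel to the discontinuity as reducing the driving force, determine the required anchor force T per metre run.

Resolving forces along and normal to the sliding plane, with the horizontal anchor force T adding T·sinα to the effective normal force and T·cosα acting up the plane against the driving force:
FS = [c_jL + (W cosα − U − V sinα + T sinα) tanφ] / [W sinα + V cosα − T cosα]
Without the anchor: N' = 686.3 kN/m, driving T_d = 554.8 kN/m, resisting R = 4·15.9 + 686.3·tan29.8° = 456.7 kN/m, FS = 0.82.
Setting FS = 1.25 and solving for T:
1.25·(554.8 − T cos33.7°) = 456.7 + T sin33.7°·tan29.8°
T·(sin33.7°·tan29.8° + 1.25·cos33.7°) = 1.25·554.8 − 456.7
T·(0.5548·0.5727 + 1.25·0.8320) = 693.6 − 456.7 = 236.9
T·1.3577 = 236.9
T = 174.5 kN/m

T = 174 kN/m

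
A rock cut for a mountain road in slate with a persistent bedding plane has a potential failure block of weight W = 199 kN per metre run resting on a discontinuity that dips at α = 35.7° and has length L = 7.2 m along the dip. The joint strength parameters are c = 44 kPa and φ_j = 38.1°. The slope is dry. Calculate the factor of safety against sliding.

FS = 3.82

Resolving the block weight along and normal to the plane and applying the Mohr–Coulomb strength on the joint:
N' = W cosα = 199·cos35.7° = 161.6 kN/m
Driving force T = W sinα = 199·sin35.7° = 116.1 kN/m
Resisting force R = c·L + N'·tanφ_j = 44·7.2 + 161.6·tan38.1° = 316.8 + 126.7 = 443.5 kN/m
FS = R / T = 443.5 / 116.1 = 3.819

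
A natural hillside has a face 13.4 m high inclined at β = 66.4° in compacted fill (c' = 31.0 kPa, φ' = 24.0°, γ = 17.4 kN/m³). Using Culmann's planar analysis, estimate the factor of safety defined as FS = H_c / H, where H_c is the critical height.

H_c = (4c'/γ) · sinβ cosφ' / [1 − cos(β − φ')]
    = (4·31.0/17.4) · sin66.4°·cos24.0° / [1 − cos42.4°]
    = 7.126 · 0.8371 / 0.2615 = 22.81 m
FS = H_c / H = 22.81 / 13.4 = 1.702

FS = 1.70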